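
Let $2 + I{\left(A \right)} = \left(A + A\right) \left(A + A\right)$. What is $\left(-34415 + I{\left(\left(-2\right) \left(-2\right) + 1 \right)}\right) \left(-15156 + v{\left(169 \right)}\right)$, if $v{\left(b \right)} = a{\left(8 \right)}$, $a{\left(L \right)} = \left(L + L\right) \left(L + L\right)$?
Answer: $511323300$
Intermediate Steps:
$a{\left(L \right)} = 4 L^{2}$ ($a{\left(L \right)} = 2 L 2 L = 4 L^{2}$)
$I{\left(A \right)} = -2 + 4 A^{2}$ ($I{\left(A \right)} = -2 + \left(A + A\right) \left(A + A\right) = -2 + 2 A 2 A = -2 + 4 A^{2}$)
$v{\left(b \right)} = 256$ ($v{\left(b \right)} = 4 \cdot 8^{2} = 4 \cdot 64 = 256$)
$\left(-34415 + I{\left(\left(-2\right) \left(-2\right) + 1 \right)}\right) \left(-15156 + v{\left(169 \right)}\right) = \left(-34415 - \left(2 - 4 \left(\left(-2\right) \left(-2\right) + 1\right)^{2}\right)\right) \left(-15156 + 256\right) = \left(-34415 - \left(2 - 4 \left(4 + 1\right)^{2}\right)\right) \left(-14900\right) = \left(-34415 - \left(2 - 4 \cdot 5^{2}\right)\right) \left(-14900\right) = \left(-34415 + \left(-2 + 4 \cdot 25\right)\right) \left(-14900\right) = \left(-34415 + \left(-2 + 100\right)\right) \left(-14900\right) = \left(-34415 + 98\right) \left(-14900\right) = \left(-34317\right) \left(-14900\right) = 511323300$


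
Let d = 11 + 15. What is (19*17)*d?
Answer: 8398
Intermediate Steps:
d = 26
(19*17)*d = (19*17)*26 = 323*26 = 8398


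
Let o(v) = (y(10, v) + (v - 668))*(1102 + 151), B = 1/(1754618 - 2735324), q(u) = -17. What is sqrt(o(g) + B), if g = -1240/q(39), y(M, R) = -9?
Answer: I*sqrt(210380658875262052518)/16672002 ≈ 869.99*I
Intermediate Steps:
B = -1/980706 (B = 1/(-980706) = -1/980706 ≈ -1.0197e-6)
g = 1240/17 (g = -1240/(-17) = -1240*(-1/17) = 1240/17 ≈ 72.941)
o(v) = -848281 + 1253*v (o(v) = (-9 + (v - 668))*(1102 + 151) = (-9 + (-668 + v))*1253 = (-677 + v)*1253 = -848281 + 1253*v)
sqrt(o(g) + B) = sqrt((-848281 + 1253*(1240/17)) - 1/980706) = sqrt((-848281 + 1553720/17) - 1/980706) = sqrt(-12867057/17 - 1/980706) = sqrt(-12618800002259/16672002) = I*sqrt(210380658875262052518)/16672002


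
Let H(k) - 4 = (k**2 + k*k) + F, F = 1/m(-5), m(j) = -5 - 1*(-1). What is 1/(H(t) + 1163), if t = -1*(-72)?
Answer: 4/46139 ≈ 8.6694e-5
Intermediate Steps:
m(j) = -4 (m(j) = -5 + 1 = -4)
t = 72
F = -1/4 (F = 1/(-4) = -1/4 ≈ -0.25000)
H(k) = 15/4 + 2*k**2 (H(k) = 4 + ((k**2 + k*k) - 1/4) = 4 + ((k**2 + k**2) - 1/4) = 4 + (2*k**2 - 1/4) = 4 + (-1/4 + 2*k**2) = 15/4 + 2*k**2)
1/(H(t) + 1163) = 1/((15/4 + 2*72**2) + 1163) = 1/((15/4 + 2*5184) + 1163) = 1/((15/4 + 10368) + 1163) = 1/(41487/4 + 1163) = 1/(46139/4) = 4/46139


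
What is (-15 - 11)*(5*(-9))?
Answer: 1170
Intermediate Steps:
(-15 - 11)*(5*(-9)) = -26*(-45) = 1170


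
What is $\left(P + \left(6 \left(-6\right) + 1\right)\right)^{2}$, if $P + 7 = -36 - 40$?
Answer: $13924$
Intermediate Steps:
$P = -83$ ($P = -7 - 76 = -83$)
$\left(P + \left(6 \left(-6\right) + 1\right)\right)^{2} = \left(-83 + \left(6 \left(-6\right) + 1\right)\right)^{2} = \left(-83 + \left(-36 + 1\right)\right)^{2} = \left(-83 - 35\right)^{2} = \left(-118\right)^{2} = 13924$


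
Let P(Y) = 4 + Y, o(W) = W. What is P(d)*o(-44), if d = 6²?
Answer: -1760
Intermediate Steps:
d = 36
P(d)*o(-44) = (4 + 36)*(-44) = 40*(-44) = -1760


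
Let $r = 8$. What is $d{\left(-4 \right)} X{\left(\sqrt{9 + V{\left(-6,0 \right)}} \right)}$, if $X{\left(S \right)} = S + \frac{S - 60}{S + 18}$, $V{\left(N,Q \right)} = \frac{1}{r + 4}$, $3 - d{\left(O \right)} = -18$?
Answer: $- \frac{274449}{3779} + \frac{33005 \sqrt{327}}{7558} \approx 6.3424$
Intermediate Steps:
$d{\left(O \right)} = 21$ ($d{\left(O \right)} = 3 - -18 = 3 + 18 = 21$)
$V{\left(N,Q \right)} = \frac{1}{12}$ ($V{\left(N,Q \right)} = \frac{1}{8 + 4} = \frac{1}{12}$)
$X{\left(S \right)} = S + \frac{-60 + S}{18 + S}$
$d{\left(-4 \right)} X{\left(\sqrt{9 + V{\left(-6,0 \right)}} \right)} = 21 \frac{-60 + \left(\sqrt{9 + \frac{1}{12}}\right)^{2} + 19 \sqrt{9 + \frac{1}{12}}}{18 + \sqrt{9 + \frac{1}{12}}} = 21 \frac{-60 + \left(\sqrt{\frac{109}{12}}\right)^{2} + 19 \sqrt{\frac{109}{12}}}{18 + \sqrt{\frac{109}{12}}} = 21 \frac{-60 + \left(\frac{\sqrt{327}}{6}\right)^{2} + 19 \frac{\sqrt{327}}{6}}{18 + \frac{\sqrt{327}}{6}} = 21 \frac{-60 + \frac{109}{12} + \frac{19 \sqrt{327}}{6}}{18 + \frac{\sqrt{327}}{6}} = 21 \frac{- \frac{611}{12} + \frac{19 \sqrt{327}}{6}}{18 + \frac{\sqrt{327}}{6}} = \frac{21 \left(- \frac{611}{12} + \frac{19 \sqrt{327}}{6}\right)}{18 + \frac{\sqrt{327}}{6}}$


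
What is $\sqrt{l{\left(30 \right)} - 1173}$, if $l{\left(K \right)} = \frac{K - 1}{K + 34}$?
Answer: $\frac{i \sqrt{75043}}{8} \approx 34.242 i$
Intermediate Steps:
$l{\left(K \right)} = \frac{-1 + K}{34 + K}$ ($l{\left(K \right)} = \frac{K - 1}{34 + K} = \frac{-1 + K}{34 + K}$)
$\sqrt{l{\left(30 \right)} - 1173} = \sqrt{\frac{-1 + 30}{34 + 30} - 1173} = \sqrt{\frac{1}{64} \cdot 29 - 1173} = \sqrt{\frac{29}{64} - 1173} = \sqrt{- \frac{75043}{64}} = \frac{i \sqrt{75043}}{8}$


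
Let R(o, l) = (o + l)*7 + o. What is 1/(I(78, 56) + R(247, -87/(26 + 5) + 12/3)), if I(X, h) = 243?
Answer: 31/69048 ≈ 0.00044896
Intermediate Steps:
R(o, l) = 7*l + 8*o (R(o, l) = (l + o)*7 + o = (7*l + 7*o) + o = 7*l + 8*o)
1/(I(78, 56) + R(247, -87/(26 + 5) + 12/3)) = 1/(243 + (7*(-87/(26 + 5) + 12/3) + 8*247)) = 1/(243 + (7*(-87/31 + 12*(⅓)) + 1976)) = 1/(243 + (7*(-87*1/31 + 4) + 1976)) = 1/(243 + (7*(-87/31 + 4) + 1976)) = 1/(243 + (7*(37/31) + 1976)) = 1/(243 + (259/31 + 1976)) = 1/(243 + 61515/31) = 1/(69048/31) = 31/69048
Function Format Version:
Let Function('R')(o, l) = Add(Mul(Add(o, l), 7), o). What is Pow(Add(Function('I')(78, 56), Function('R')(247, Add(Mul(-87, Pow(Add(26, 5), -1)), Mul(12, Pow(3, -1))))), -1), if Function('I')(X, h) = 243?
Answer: Rational(31, 69048) ≈ 0.00044896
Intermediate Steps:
Function('R')(o, l) = Add(Mul(7, l), Mul(8, o)) (Function('R')(o, l) = Add(Mul(Add(l, o), 7), o) = Add(Add(Mul(7, l), Mul(7, o)), o) = Add(Mul(7, l), Mul(8, o)))
Pow(Add(Function('I')(78, 56), Function('R')(247, Add(Mul(-87, Pow(Add(26, 5), -1)), Mul(12, Pow(3, -1))))), -1) = Pow(Add(243, Add(Mul(7, Add(Mul(-87, Pow(Add(26, 5), -1)), Mul(12, Pow(3, -1)))), Mul(8, 247))), -1) = Pow(Add(243, Add(Mul(7, Add(Mul(-87, Pow(31, -1)), Mul(12, Rational(1, 3)))), 1976)), -1) = Pow(Add(243, Add(Mul(7, Add(Mul(-87, Rational(1, 31)), 4)), 1976)), -1) = Pow(Add(243, Add(Mul(7, Add(Rational(-87, 31), 4)), 1976)), -1) = Pow(Add(243, Add(Mul(7, Rational(37, 31)), 1976)), -1) = Pow(Add(243, Add(Rational(259, 31), 1976)), -1) = Pow(Add(243, Rational(61515, 31)), -1) = Pow(Rational(69048, 31), -1) = Rational(31, 69048)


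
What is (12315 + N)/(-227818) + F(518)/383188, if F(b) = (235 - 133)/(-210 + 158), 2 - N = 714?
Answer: -57805504091/1134862609192 ≈ -0.050936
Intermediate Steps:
N = -712 (N = 2 - 1*714 = 2 - 714 = -712)
F(b) = -51/26 (F(b) = 102/(-52) = 102*(-1/52) = -51/26)
(12315 + N)/(-227818) + F(518)/383188 = (12315 - 712)/(-227818) - 51/26/383188 = 11603*(-1/227818) - 51/26*1/383188 = -11603/227818 - 51/9962888 = -57805504091/1134862609192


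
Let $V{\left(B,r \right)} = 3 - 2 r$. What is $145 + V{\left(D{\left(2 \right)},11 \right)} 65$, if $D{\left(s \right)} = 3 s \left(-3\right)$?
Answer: $-1090$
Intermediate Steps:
$D{\left(s \right)} = - 9 s$
$145 + V{\left(D{\left(2 \right)},11 \right)} 65 = 145 + \left(3 - 22\right) 65 = 145 - 1235 = -1090$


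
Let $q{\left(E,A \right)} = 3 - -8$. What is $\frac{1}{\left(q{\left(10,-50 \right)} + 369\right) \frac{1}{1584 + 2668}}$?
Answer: $\frac{1063}{95} \approx 11.189$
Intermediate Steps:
$q{\left(E,A \right)} = 11$ ($q{\left(E,A \right)} = 3 + 8 = 11$)
$\frac{1}{\left(q{\left(10,-50 \right)} + 369\right) \frac{1}{1584 + 2668}} = \frac{1}{\left(11 + 369\right) \frac{1}{1584 + 2668}} = \frac{1}{380 \cdot \frac{1}{4252}} = \frac{1}{\frac{95}{1063}} = \frac{1063}{95}$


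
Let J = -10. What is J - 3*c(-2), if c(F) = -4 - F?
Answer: -4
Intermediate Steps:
J - 3*c(-2) = -10 - 3*(-4 - 1*(-2)) = -10 - 3*(-4 + 2) = -10 - 3*(-2) = -10 + 6 = -4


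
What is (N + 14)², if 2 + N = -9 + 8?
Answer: 121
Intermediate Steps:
N = -3 (N = -2 + (-9 + 8) = -2 - 1 = -3)
(N + 14)² = (-3 + 14)² = 11² = 121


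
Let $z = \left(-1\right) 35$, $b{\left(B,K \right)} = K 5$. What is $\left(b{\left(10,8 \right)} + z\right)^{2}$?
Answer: $25$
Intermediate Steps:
$b{\left(B,K \right)} = 5 K$
$z = -35$
$\left(b{\left(10,8 \right)} + z\right)^{2} = \left(5 \cdot 8 - 35\right)^{2} = \left(40 - 35\right)^{2} = 5^{2} = 25$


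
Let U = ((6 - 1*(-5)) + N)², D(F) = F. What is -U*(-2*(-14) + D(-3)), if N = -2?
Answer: -2025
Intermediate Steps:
U = 81 (U = ((6 - 1*(-5)) - 2)² = ((6 + 5) - 2)² = (11 - 2)² = 9² = 81)
-U*(-2*(-14) + D(-3)) = -81*(-2*(-14) - 3) = -81*(28 - 3) = -81*25 = -1*2025 = -2025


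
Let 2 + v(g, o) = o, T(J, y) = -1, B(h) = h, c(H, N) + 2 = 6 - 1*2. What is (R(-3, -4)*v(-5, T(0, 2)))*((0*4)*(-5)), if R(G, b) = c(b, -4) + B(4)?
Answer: 0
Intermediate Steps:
c(H, N) = 2 (c(H, N) = -2 + (6 - 1*2) = -2 + (6 - 2) = -2 + 4 = 2)
v(g, o) = -2 + o
R(G, b) = 6 (R(G, b) = 2 + 4 = 6)
(R(-3, -4)*v(-5, T(0, 2)))*((0*4)*(-5)) = (6*(-2 - 1))*((0*4)*(-5)) = (6*(-3))*(0*(-5)) = -18*0 = 0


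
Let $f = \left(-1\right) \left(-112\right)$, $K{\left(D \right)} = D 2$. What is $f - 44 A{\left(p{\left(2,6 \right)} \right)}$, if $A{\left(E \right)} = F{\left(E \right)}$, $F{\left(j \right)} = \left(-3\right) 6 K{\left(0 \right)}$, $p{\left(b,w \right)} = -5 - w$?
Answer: $112$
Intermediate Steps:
$K{\left(D \right)} = 2 D$
$f = 112$
$F{\left(j \right)} = 0$ ($F{\left(j \right)} = \left(-3\right) 6 \cdot 2 \cdot 0 = \left(-18\right) 0 = 0$)
$A{\left(E \right)} = 0$
$f - 44 A{\left(p{\left(2,6 \right)} \right)} = 112 - 0 = 112 + 0 = 112$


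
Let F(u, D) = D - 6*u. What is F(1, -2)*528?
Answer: -4224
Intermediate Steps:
F(u, D) = D - 6*u
F(1, -2)*528 = (-2 - 6*1)*528 = (-2 - 6)*528 = -8*528 = -4224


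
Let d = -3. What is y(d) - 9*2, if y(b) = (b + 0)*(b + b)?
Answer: 0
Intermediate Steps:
y(b) = 2*b² (y(b) = b*(2*b) = 2*b²)
y(d) - 9*2 = 2*(-3)² - 9*2 = 2*9 - 18 = 18 - 18 = 0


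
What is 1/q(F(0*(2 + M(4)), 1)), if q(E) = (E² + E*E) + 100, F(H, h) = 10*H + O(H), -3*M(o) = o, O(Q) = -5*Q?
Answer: 1/100 ≈ 0.010000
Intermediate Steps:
M(o) = -o/3
F(H, h) = 5*H (F(H, h) = 10*H - 5*H = 5*H)
q(E) = 100 + 2*E² (q(E) = (E² + E²) + 100 = 2*E² + 100 = 100 + 2*E²)
1/q(F(0*(2 + M(4)), 1)) = 1/(100 + 2*(5*(0*(2 - ⅓*4)))²) = 1/(100 + 2*(5*(0*(2 - 4/3)))²) = 1/(100 + 2*(5*(0*(⅔)))²) = 1/(100 + 2*(5*0)²) = 1/(100 + 2*0²) = 1/(100 + 2*0) = 1/(100 + 0) = 1/100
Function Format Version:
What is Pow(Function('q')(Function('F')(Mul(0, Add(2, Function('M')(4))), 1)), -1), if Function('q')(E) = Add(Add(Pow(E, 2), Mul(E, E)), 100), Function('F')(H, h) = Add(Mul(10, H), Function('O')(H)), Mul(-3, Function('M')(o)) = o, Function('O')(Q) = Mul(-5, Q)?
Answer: Rational(1, 100) ≈ 0.010000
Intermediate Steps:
Function('M')(o) = Mul(Rational(-1, 3), o)
Function('F')(H, h) = Mul(5, H) (Function('F')(H, h) = Add(Mul(10, H), Mul(-5, H)) = Mul(5, H))
Function('q')(E) = Add(100, Mul(2, Pow(E, 2))) (Function('q')(E) = Add(Add(Pow(E, 2), Pow(E, 2)), 100) = Add(Mul(2, Pow(E, 2)), 100) = Add(100, Mul(2, Pow(E, 2))))
Pow(Function('q')(Function('F')(Mul(0, Add(2, Function('M')(4))), 1)), -1) = Pow(Add(100, Mul(2, Pow(Mul(5, Mul(0, Add(2, Mul(Rational(-1, 3), 4)))), 2))), -1) = Pow(Add(100, Mul(2, Pow(Mul(5, Mul(0, Add(2, Rational(-4, 3)))), 2))), -1) = Pow(Add(100, Mul(2, Pow(Mul(5, Mul(0, Rational(2, 3))), 2))), -1) = Pow(Add(100, Mul(2, Pow(Mul(5, 0), 2))), -1) = Pow(Add(100, Mul(2, Pow(0, 2))), -1) = Pow(Add(100, Mul(2, 0)), -1) = Pow(Add(100, 0), -1) = Pow(100, -1) = Rational(1, 100)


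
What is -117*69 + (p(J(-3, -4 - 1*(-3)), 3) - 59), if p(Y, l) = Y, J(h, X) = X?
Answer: -8133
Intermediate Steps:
-117*69 + (p(J(-3, -4 - 1*(-3)), 3) - 59) = -117*69 + ((-4 - 1*(-3)) - 59) = -8073 + ((-4 + 3) - 59) = -8073 + (-1 - 59) = -8073 - 60 = -8133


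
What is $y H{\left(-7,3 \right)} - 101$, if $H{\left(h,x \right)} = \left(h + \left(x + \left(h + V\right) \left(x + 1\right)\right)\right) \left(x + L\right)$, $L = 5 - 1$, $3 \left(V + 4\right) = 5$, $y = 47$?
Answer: $- \frac{41099}{3} \approx -13700.0$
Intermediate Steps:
$V = - \frac{7}{3}$ ($V = -4 + \frac{1}{3} \cdot 5 = -4 + \frac{5}{3} = - \frac{7}{3} \approx -2.3333$)
$L = 4$ ($L = 5 - 1 = 4$)
$H{\left(h,x \right)} = \left(4 + x\right) \left(h + x + \left(1 + x\right) \left(- \frac{7}{3} + h\right)\right)$ ($H{\left(h,x \right)} = \left(h + \left(x + \left(h - \frac{7}{3}\right) \left(x + 1\right)\right)\right) \left(x + 4\right) = \left(h + \left(x + \left(- \frac{7}{3} + h\right) \left(1 + x\right)\right)\right) \left(4 + x\right) = \left(h + \left(x + \left(1 + x\right) \left(- \frac{7}{3} + h\right)\right)\right) \left(4 + x\right) = \left(h + x + \left(1 + x\right) \left(- \frac{7}{3} + h\right)\right) \left(4 + x\right) = \left(4 + x\right) \left(h + x + \left(1 + x\right) \left(- \frac{7}{3} + h\right)\right)$)
$y H{\left(-7,3 \right)} - 101 = 47 \left(- \frac{28}{3} + 8 \left(-7\right) - 23 - \frac{4 \cdot 3^{2}}{3} - 7 \cdot 3^{2} + 6 \left(-7\right) 3\right) - 101 = 47 \left(- \frac{28}{3} - 56 - 23 - 12 - 63 - 126\right) - 101 = 47 \left(- \frac{868}{3}\right) - 101 = - \frac{40796}{3} - 101 = - \frac{41099}{3}$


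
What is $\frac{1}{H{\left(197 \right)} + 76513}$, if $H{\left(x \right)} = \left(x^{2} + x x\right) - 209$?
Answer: $\frac{1}{153922} \approx 6.4968 \cdot 10^{-6}$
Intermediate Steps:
$H{\left(x \right)} = -209 + 2 x^{2}$ ($H{\left(x \right)} = \left(x^{2} + x^{2}\right) - 209 = 2 x^{2} - 209 = -209 + 2 x^{2}$)
$\frac{1}{H{\left(197 \right)} + 76513} = \frac{1}{\left(-209 + 2 \cdot 197^{2}\right) + 76513} = \frac{1}{\left(-209 + 2 \cdot 38809\right) + 76513} = \frac{1}{\left(-209 + 77618\right) + 76513} = \frac{1}{77409 + 76513} = \frac{1}{153922}$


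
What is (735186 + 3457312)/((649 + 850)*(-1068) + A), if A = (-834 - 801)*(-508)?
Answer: -2096249/385176 ≈ -5.4423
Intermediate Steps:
A = 830580 (A = -1635*(-508) = 830580)
(735186 + 3457312)/((649 + 850)*(-1068) + A) = (735186 + 3457312)/((649 + 850)*(-1068) + 830580) = 4192498/(1499*(-1068) + 830580) = 4192498/(-1600932 + 830580) = 4192498/(-770352) = 4192498*(-1/770352) = -2096249/385176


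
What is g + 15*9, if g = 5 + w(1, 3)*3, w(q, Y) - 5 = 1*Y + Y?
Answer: 173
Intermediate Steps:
w(q, Y) = 5 + 2*Y (w(q, Y) = 5 + (1*Y + Y) = 5 + (Y + Y) = 5 + 2*Y)
g = 38 (g = 5 + (5 + 2*3)*3 = 5 + (5 + 6)*3 = 5 + 11*3 = 5 + 33 = 38)
g + 15*9 = 38 + 15*9 = 38 + 135 = 173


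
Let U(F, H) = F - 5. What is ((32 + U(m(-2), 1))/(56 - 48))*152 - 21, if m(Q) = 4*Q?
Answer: 340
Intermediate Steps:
U(F, H) = -5 + F
((32 + U(m(-2), 1))/(56 - 48))*152 - 21 = ((32 + (-5 + 4*(-2)))/(56 - 48))*152 - 21 = ((32 + (-5 - 8))/8)*152 - 21 = ((32 - 13)*(1/8))*152 - 21 = (19*(1/8))*152 - 21 = (19/8)*152 - 21 = 361 - 21 = 340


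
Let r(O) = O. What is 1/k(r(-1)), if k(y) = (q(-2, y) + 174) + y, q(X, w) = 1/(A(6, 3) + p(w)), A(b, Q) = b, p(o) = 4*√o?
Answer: 9002/1558385 + 4*I/1558385 ≈ 0.0057765 + 2.5668e-6*I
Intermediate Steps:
q(X, w) = 1/(6 + 4*√w)
k(y) = 174 + y + 1/(2*(3 + 2*√y)) (k(y) = (1/(2*(3 + 2*√y)) + 174) + y = (174 + 1/(2*(3 + 2*√y))) + y = 174 + y + 1/(2*(3 + 2*√y)))
1/k(r(-1)) = 1/(174 - 1 + 1/(6 + 4*√(-1))) = 1/(174 - 1 + 1/(6 + 4*I)) = 1/(174 - 1 + (6 - 4*I)/52) = 1/(173 + (6 - 4*I)/52)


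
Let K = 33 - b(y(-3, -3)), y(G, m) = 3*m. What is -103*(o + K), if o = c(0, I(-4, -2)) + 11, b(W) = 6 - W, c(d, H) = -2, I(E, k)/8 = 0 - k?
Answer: -2781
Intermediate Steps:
I(E, k) = -8*k (I(E, k) = 8*(0 - k) = 8*(-k) = -8*k)
o = 9 (o = -2 + 11 = 9)
K = 18 (K = 33 - (6 - 3*(-3)) = 33 - (6 - 1*(-9)) = 33 - (6 + 9) = 33 - 1*15 = 33 - 15 = 18)
-103*(o + K) = -103*(9 + 18) = -103*27 = -2781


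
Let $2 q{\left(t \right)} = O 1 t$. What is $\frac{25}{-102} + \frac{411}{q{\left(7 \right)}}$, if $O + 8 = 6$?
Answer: $- \frac{42097}{714} \approx -58.959$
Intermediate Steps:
$O = -2$ ($O = -8 + 6 = -2$)
$q{\left(t \right)} = - t$ ($q{\left(t \right)} = \frac{\left(-2\right) 1 t}{2} = \frac{\left(-2\right) t}{2} = - t$)
$\frac{25}{-102} + \frac{411}{q{\left(7 \right)}} = \frac{25}{-102} + \frac{411}{\left(-1\right) 7} = 25 \left(- \frac{1}{102}\right) + \frac{411}{-7} = - \frac{25}{102} + 411 \left(- \frac{1}{7}\right) = - \frac{25}{102} - \frac{411}{7} = - \frac{42097}{714}$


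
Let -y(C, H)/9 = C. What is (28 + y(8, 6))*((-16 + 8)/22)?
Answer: 16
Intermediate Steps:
y(C, H) = -9*C
(28 + y(8, 6))*((-16 + 8)/22) = (28 - 9*8)*((-16 + 8)/22) = (28 - 72)*(-8*1/22) = -44*(-4/11) = 16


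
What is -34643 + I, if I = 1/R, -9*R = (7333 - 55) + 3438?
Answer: -123744799/3572 ≈ -34643.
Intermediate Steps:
R = -3572/3 (R = -((7333 - 55) + 3438)/9 = -(7278 + 3438)/9 = -⅑*10716 = -3572/3 ≈ -1190.7)
I = -3/3572 (I = 1/(-3572/3) = -3/3572 ≈ -0.00083987)
-34643 + I = -34643 - 3/3572 = -123744799/3572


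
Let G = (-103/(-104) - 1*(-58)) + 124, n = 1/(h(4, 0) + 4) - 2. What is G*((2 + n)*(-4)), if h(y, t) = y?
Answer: -19031/208 ≈ -91.495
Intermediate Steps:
n = -15/8 (n = 1/(4 + 4) - 2 = 1/8 - 2 = -15/8 ≈ -1.8750)
G = 19031/104 (G = (-103*(-1/104) + 58) + 124 = (103/104 + 58) + 124 = 6135/104 + 124 = 19031/104 ≈ 182.99)
G*((2 + n)*(-4)) = 19031*((2 - 15/8)*(-4))/104 = 19031*((1/8)*(-4))/104 = (19031/104)*(-1/2) = -19031/208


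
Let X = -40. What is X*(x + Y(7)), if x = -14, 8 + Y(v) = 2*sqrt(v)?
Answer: 880 - 80*sqrt(7) ≈ 668.34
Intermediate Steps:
Y(v) = -8 + 2*sqrt(v)
X*(x + Y(7)) = -40*(-14 + (-8 + 2*sqrt(7))) = -40*(-22 + 2*sqrt(7)) = 880 - 80*sqrt(7)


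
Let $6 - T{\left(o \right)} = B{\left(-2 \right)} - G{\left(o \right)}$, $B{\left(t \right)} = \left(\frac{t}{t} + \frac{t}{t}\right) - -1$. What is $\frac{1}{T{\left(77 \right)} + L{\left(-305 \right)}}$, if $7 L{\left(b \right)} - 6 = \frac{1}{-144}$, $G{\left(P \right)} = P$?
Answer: $\frac{1008}{81503} \approx 0.012368$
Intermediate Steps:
$L{\left(b \right)} = \frac{863}{1008}$ ($L{\left(b \right)} = \frac{6}{7} + \frac{1}{7 \left(-144\right)} = \frac{6}{7} + \frac{1}{7} \left(- \frac{1}{144}\right) = \frac{6}{7} - \frac{1}{1008} = \frac{863}{1008}$)
$B{\left(t \right)} = 3$ ($B{\left(t \right)} = \left(1 + 1\right) + 1 = 2 + 1 = 3$)
$T{\left(o \right)} = 3 + o$ ($T{\left(o \right)} = 6 - \left(3 - o\right) = 6 + \left(-3 + o\right) = 3 + o$)
$\frac{1}{T{\left(77 \right)} + L{\left(-305 \right)}} = \frac{1}{\left(3 + 77\right) + \frac{863}{1008}} = \frac{1}{80 + \frac{863}{1008}} = \frac{1}{\frac{81503}{1008}} = \frac{1008}{81503}$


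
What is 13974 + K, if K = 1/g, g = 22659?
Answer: 316636867/22659 ≈ 13974.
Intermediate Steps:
K = 1/22659 ≈ 4.4133e-5
13974 + K = 13974 + 1/22659 = 316636867/22659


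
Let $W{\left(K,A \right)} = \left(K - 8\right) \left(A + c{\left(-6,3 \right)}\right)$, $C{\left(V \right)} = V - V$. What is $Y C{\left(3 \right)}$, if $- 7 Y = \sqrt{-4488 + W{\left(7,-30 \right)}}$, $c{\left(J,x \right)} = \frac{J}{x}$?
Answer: $0$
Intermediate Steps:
$C{\left(V \right)} = 0$
$W{\left(K,A \right)} = \left(-8 + K\right) \left(-2 + A\right)$ ($W{\left(K,A \right)} = \left(K - 8\right) \left(A - \frac{6}{3}\right) = \left(-8 + K\right) \left(A - 2\right) = \left(-8 + K\right) \left(-2 + A\right)$)
$Y = - \frac{2 i \sqrt{1114}}{7}$ ($Y = - \frac{\sqrt{-4488 - -32}}{7} = - \frac{\sqrt{-4488 + \left(16 + 240 - 14 - 210\right)}}{7} = - \frac{\sqrt{-4488 + 32}}{7} = - \frac{\sqrt{-4456}}{7} = - \frac{2 i \sqrt{1114}}{7} \approx - 9.5362 i$)
$Y C{\left(3 \right)} = - \frac{2 i \sqrt{1114}}{7} \cdot 0 = 0$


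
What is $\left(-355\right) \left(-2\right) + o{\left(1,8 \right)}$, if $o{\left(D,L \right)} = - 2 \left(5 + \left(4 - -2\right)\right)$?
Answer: $688$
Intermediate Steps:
$o{\left(D,L \right)} = -22$ ($o{\left(D,L \right)} = - 2 \left(5 + \left(4 + 2\right)\right) = - 2 \left(5 + 6\right) = \left(-2\right) 11 = -22$)
$\left(-355\right) \left(-2\right) + o{\left(1,8 \right)} = \left(-355\right) \left(-2\right) - 22 = 710 - 22 = 688$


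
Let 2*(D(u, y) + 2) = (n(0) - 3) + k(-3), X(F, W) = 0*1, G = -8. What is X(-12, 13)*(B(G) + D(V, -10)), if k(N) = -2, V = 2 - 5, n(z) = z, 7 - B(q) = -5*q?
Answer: 0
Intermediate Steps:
X(F, W) = 0
B(q) = 7 + 5*q (B(q) = 7 - (-5)*q = 7 + 5*q)
V = -3
D(u, y) = -9/2 (D(u, y) = -2 + ((0 - 3) - 2)/2 = -2 + (-3 - 2)/2 = -2 + (½)*(-5) = -2 - 5/2 = -9/2)
X(-12, 13)*(B(G) + D(V, -10)) = 0*((7 + 5*(-8)) - 9/2) = 0*((7 - 40) - 9/2) = 0*(-33 - 9/2) = 0*(-75/2) = 0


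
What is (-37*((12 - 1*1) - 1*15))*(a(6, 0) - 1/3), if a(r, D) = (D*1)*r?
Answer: -148/3 ≈ -49.333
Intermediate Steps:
a(r, D) = D*r
(-37*((12 - 1*1) - 1*15))*(a(6, 0) - 1/3) = (-37*((12 - 1*1) - 1*15))*(0*6 - 1/3) = (-37*((12 - 1) - 15))*(0 - 1*⅓) = (-37*(11 - 15))*(0 - ⅓) = -37*(-4)*(-⅓) = 148*(-⅓) = -148/3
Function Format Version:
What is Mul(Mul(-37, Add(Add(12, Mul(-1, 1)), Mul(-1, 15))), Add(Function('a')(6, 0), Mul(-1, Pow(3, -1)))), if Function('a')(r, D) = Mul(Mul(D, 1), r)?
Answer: Rational(-148, 3) ≈ -49.333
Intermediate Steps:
Function('a')(r, D) = Mul(D, r)
Mul(Mul(-37, Add(Add(12, Mul(-1, 1)), Mul(-1, 15))), Add(Function('a')(6, 0), Mul(-1, Pow(3, -1)))) = Mul(Mul(-37, Add(Add(12, Mul(-1, 1)), Mul(-1, 15))), Add(Mul(0, 6), Mul(-1, Pow(3, -1)))) = Mul(Mul(-37, Add(Add(12, -1), -15)), Add(0, Mul(-1, Rational(1, 3)))) = Mul(Mul(-37, Add(11, -15)), Add(0, Rational(-1, 3))) = Mul(Mul(-37, -4), Rational(-1, 3)) = Mul(148, Rational(-1, 3)) = Rational(-148, 3)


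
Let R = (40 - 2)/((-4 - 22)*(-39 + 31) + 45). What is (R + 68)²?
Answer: 297286564/64009 ≈ 4644.5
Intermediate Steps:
R = 38/253 (R = 38/(-26*(-8) + 45) = 38/(208 + 45) = 38/253 ≈ 0.15020)
(R + 68)² = (38/253 + 68)² = (17242/253)² = 297286564/64009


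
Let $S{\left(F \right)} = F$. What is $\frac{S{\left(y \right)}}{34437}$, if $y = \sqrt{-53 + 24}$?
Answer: $\frac{i \sqrt{29}}{34437} \approx 0.00015638 i$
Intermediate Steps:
$y = i \sqrt{29}$ ($y = \sqrt{-29} = i \sqrt{29} \approx 5.3852 i$)
$\frac{S{\left(y \right)}}{34437} = \frac{i \sqrt{29}}{34437}$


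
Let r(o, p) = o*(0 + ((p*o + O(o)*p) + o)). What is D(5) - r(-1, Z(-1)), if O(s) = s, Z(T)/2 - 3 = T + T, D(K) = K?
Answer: 0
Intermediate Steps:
Z(T) = 6 + 4*T (Z(T) = 6 + 2*(T + T) = 6 + 2*(2*T) = 6 + 4*T)
r(o, p) = o*(o + 2*o*p) (r(o, p) = o*(0 + ((p*o + o*p) + o)) = o*(0 + ((o*p + o*p) + o)) = o*(0 + (2*o*p + o)) = o*(0 + (o + 2*o*p)) = o*(o + 2*o*p))
D(5) - r(-1, Z(-1)) = 5 - (-1)**2*(1 + 2*(6 + 4*(-1))) = 5 - (1 + 2*(6 - 4)) = 5 - (1 + 2*2) = 5 - (1 + 4) = 5 - 5 = 0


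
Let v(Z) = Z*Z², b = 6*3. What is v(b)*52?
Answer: 303264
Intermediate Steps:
b = 18
v(Z) = Z³
v(b)*52 = 18³*52 = 5832*52 = 303264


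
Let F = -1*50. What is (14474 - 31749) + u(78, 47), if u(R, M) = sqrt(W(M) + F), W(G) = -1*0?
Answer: -17275 + 5*I*sqrt(2) ≈ -17275.0 + 7.0711*I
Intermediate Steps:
W(G) = 0
F = -50
u(R, M) = 5*I*sqrt(2) (u(R, M) = sqrt(0 - 50) = sqrt(-50) = 5*I*sqrt(2))
(14474 - 31749) + u(78, 47) = (14474 - 31749) + 5*I*sqrt(2) = -17275 + 5*I*sqrt(2)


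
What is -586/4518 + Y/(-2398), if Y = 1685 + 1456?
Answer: -7798133/5417082 ≈ -1.4395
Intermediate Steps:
Y = 3141
-586/4518 + Y/(-2398) = -586/4518 + 3141/(-2398) = -586*1/4518 + 3141*(-1/2398) = -293/2259 - 3141/2398 = -7798133/5417082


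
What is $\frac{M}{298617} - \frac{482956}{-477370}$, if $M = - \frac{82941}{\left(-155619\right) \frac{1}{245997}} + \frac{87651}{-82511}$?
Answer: $\frac{49175044878782959132}{33896149128226671715} \approx 1.4508$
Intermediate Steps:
$M = \frac{187053095838942}{1426697701}$ ($M = - \frac{82941}{\left(-155619\right) \frac{1}{245997}} + 87651 \left(- \frac{1}{82511}\right) = - \frac{82941}{- \frac{17291}{27333}} - \frac{87651}{82511} = \left(-82941\right) \left(- \frac{27333}{17291}\right) - \frac{87651}{82511} = \frac{2267026353}{17291} - \frac{87651}{82511} = \frac{187053095838942}{1426697701} \approx 1.3111 \cdot 10^{5}$)
$\frac{M}{298617} - \frac{482956}{-477370} = \frac{187053095838942}{1426697701 \cdot 298617} - \frac{482956}{-477370} = \frac{187053095838942}{1426697701} \cdot \frac{1}{298617} - - \frac{241478}{238685} = \frac{62351031946314}{142012062459839} + \frac{241478}{238685} = \frac{49175044878782959132}{33896149128226671715}$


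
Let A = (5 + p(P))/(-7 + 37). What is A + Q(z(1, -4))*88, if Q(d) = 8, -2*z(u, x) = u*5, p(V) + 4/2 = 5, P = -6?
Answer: 10564/15 ≈ 704.27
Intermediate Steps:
p(V) = 3 (p(V) = -2 + 5 = 3)
z(u, x) = -5*u/2 (z(u, x) = -u*5/2 = -5*u/2)
A = 4/15 (A = (5 + 3)/(-7 + 37) = 8/30 = 8*(1/30) = 4/15 ≈ 0.26667)
A + Q(z(1, -4))*88 = 4/15 + 8*88 = 4/15 + 704 = 10564/15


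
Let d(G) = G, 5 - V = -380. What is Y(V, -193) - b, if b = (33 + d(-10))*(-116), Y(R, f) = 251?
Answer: 2919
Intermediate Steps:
V = 385 (V = 5 - 1*(-380) = 5 + 380 = 385)
b = -2668 (b = (33 - 10)*(-116) = 23*(-116) = -2668)
Y(V, -193) - b = 251 - 1*(-2668) = 251 + 2668 = 2919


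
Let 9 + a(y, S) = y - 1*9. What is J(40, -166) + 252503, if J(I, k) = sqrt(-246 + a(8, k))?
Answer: 252503 + 16*I ≈ 2.525e+5 + 16.0*I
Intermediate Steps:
a(y, S) = -18 + y (a(y, S) = -9 + (y - 1*9) = -9 + (y - 9) = -9 + (-9 + y) = -18 + y)
J(I, k) = 16*I (J(I, k) = sqrt(-246 + (-18 + 8)) = sqrt(-246 - 10) = sqrt(-256) = 16*I)
J(40, -166) + 252503 = 16*I + 252503 = 252503 + 16*I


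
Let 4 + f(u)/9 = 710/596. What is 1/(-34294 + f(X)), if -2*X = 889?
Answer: -298/10227145 ≈ -2.9138e-5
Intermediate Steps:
X = -889/2 (X = -½*889 = -889/2 ≈ -444.50)
f(u) = -7533/298 (f(u) = -36 + 9*(710/596) = -36 + 9*(710*(1/596)) = -36 + 9*(355/298) = -36 + 3195/298 = -7533/298)
1/(-34294 + f(X)) = 1/(-34294 - 7533/298) = 1/(-10227145/298) = -298/10227145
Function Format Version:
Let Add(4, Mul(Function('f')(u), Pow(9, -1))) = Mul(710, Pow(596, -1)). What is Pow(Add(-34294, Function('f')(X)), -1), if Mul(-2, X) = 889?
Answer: Rational(-298, 10227145) ≈ -2.9138e-5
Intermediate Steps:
X = Rational(-889, 2) (X = Mul(Rational(-1, 2), 889) = Rational(-889, 2) ≈ -444.50)
Function('f')(u) = Rational(-7533, 298) (Function('f')(u) = Add(-36, Mul(9, Mul(710, Pow(596, -1)))) = Add(-36, Mul(9, Mul(710, Rational(1, 596)))) = Add(-36, Mul(9, Rational(355, 298))) = Add(-36, Rational(3195, 298)) = Rational(-7533, 298))
Pow(Add(-34294, Function('f')(X)), -1) = Pow(Add(-34294, Rational(-7533, 298)), -1) = Pow(Rational(-10227145, 298), -1) = Rational(-298, 10227145)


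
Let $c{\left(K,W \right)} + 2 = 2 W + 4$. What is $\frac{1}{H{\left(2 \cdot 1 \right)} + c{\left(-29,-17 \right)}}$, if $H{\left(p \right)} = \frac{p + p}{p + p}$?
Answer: $- \frac{1}{31} \approx -0.032258$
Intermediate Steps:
$H{\left(p \right)} = 1$ ($H{\left(p \right)} = \frac{2 p}{2 p} = 2 p \frac{1}{2 p} = 1$)
$c{\left(K,W \right)} = 2 + 2 W$ ($c{\left(K,W \right)} = -2 + \left(2 W + 4\right) = -2 + \left(4 + 2 W\right) = 2 + 2 W$)
$\frac{1}{H{\left(2 \cdot 1 \right)} + c{\left(-29,-17 \right)}} = \frac{1}{1 + \left(2 + 2 \left(-17\right)\right)} = \frac{1}{1 + \left(2 - 34\right)} = \frac{1}{1 - 32} = \frac{1}{-31} = - \frac{1}{31}$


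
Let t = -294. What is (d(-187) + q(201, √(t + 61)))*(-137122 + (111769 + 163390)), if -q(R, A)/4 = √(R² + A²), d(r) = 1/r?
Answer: -138037/187 - 1104296*√10042 ≈ -1.1066e+8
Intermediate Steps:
q(R, A) = -4*√(A² + R²) (q(R, A) = -4*√(R² + A²) = -4*√(A² + R²))
(d(-187) + q(201, √(t + 61)))*(-137122 + (111769 + 163390)) = (1/(-187) - 4*√((√(-294 + 61))² + 201²))*(-137122 + (111769 + 163390)) = (-1/187 - 4*√((√(-233))² + 40401))*(-137122 + 275159) = (-1/187 - 4*√((I*√233)² + 40401))*138037 = (-1/187 - 4*√(-233 + 40401))*138037 = (-1/187 - 8*√10042)*138037 = -138037/187 - 1104296*√10042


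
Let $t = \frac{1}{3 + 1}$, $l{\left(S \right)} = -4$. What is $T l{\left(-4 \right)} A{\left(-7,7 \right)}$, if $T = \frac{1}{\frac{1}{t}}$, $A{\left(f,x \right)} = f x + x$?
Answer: $42$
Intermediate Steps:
$A{\left(f,x \right)} = x + f x$
$t = \frac{1}{4} \approx 0.25$
$T = \frac{1}{4}$ ($T = \frac{1}{\frac{1}{\frac{1}{4}}} = \frac{1}{4} \approx 0.25$)
$T l{\left(-4 \right)} A{\left(-7,7 \right)} = \frac{1}{4} \left(-4\right) 7 \left(1 - 7\right) = - 7 \left(-6\right) = \left(-1\right) \left(-42\right) = 42$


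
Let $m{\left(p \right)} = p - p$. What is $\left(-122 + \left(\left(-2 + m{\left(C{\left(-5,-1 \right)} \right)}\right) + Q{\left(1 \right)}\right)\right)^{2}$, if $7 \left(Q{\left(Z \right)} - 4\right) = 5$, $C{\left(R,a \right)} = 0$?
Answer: $\frac{697225}{49} \approx 14229.0$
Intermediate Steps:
$m{\left(p \right)} = 0$
$Q{\left(Z \right)} = \frac{33}{7}$ ($Q{\left(Z \right)} = 4 + \frac{1}{7} \cdot 5 = 4 + \frac{5}{7} = \frac{33}{7}$)
$\left(-122 + \left(\left(-2 + m{\left(C{\left(-5,-1 \right)} \right)}\right) + Q{\left(1 \right)}\right)\right)^{2} = \left(-122 + \left(\left(-2 + 0\right) + \frac{33}{7}\right)\right)^{2} = \left(-122 + \left(-2 + \frac{33}{7}\right)\right)^{2} = \left(-122 + \frac{19}{7}\right)^{2} = \left(- \frac{835}{7}\right)^{2} = \frac{697225}{49}$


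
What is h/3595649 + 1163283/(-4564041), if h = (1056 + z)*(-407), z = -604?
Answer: -1674125531397/5470229819203 ≈ -0.30604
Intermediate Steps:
h = -183964 (h = (1056 - 604)*(-407) = 452*(-407) = -183964)
h/3595649 + 1163283/(-4564041) = -183964/3595649 + 1163283/(-4564041) = -183964*1/3595649 + 1163283*(-1/4564041) = -183964/3595649 - 387761/1521347 = -1674125531397/5470229819203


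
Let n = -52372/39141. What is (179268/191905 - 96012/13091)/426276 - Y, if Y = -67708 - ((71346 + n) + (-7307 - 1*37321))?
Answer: 36647436017365167133246/388112970279938085 ≈ 94425.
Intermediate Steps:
n = -52372/39141 (n = -52372*1/39141 = -52372/39141 ≈ -1.3380)
Y = -3695875694/39141 (Y = -67708 - ((71346 - 52372/39141) + (-7307 - 1*37321)) = -67708 - (2792501414/39141 + (-7307 - 37321)) = -67708 - (2792501414/39141 - 44628) = -67708 - 1*1045716866/39141 = -67708 - 1045716866/39141 = -3695875694/39141 ≈ -94425.)
(179268/191905 - 96012/13091)/426276 - Y = (179268/191905 - 96012/13091)/426276 - 1*(-3695875694/39141) = (179268*(1/191905) - 96012*1/13091)*(1/426276) + 3695875694/39141 = (179268/191905 - 96012/13091)*(1/426276) + 3695875694/39141 = -16078385472/2512228355*1/426276 + 3695875694/39141 = -1339865456/89241887854665 + 3695875694/39141 = 36647436017365167133246/388112970279938085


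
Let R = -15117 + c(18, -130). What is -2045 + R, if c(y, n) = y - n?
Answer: -17014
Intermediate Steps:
R = -14969 (R = -15117 + (18 - 1*(-130)) = -15117 + (18 + 130) = -15117 + 148 = -14969)
-2045 + R = -2045 - 14969 = -17014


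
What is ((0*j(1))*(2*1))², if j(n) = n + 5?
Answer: 0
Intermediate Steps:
j(n) = 5 + n
((0*j(1))*(2*1))² = ((0*(5 + 1))*(2*1))² = ((0*6)*2)² = (0*2)² = 0² = 0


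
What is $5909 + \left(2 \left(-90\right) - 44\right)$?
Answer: $5685$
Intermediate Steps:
$5909 + \left(2 \left(-90\right) - 44\right) = 5909 - 224 = 5685$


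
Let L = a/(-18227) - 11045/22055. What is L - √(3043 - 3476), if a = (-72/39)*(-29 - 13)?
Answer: -47988277/95017351 - I*√433 ≈ -0.50505 - 20.809*I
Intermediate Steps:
a = 1008/13 (a = -72*1/39*(-42) = -24/13*(-42) = 1008/13 ≈ 77.538)
L = -47988277/95017351 (L = (1008/13)/(-18227) - 11045/22055 = (1008/13)*(-1/18227) - 11045*1/22055 = -1008/236951 - 2209/4411 = -47988277/95017351 ≈ -0.50505)
L - √(3043 - 3476) = -47988277/95017351 - √(3043 - 3476) = -47988277/95017351 - √(-433) = -47988277/95017351 - I*√433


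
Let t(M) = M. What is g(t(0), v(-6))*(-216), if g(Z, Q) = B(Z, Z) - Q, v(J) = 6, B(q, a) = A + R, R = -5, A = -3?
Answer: 3024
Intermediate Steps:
B(q, a) = -8 (B(q, a) = -3 - 5 = -8)
g(Z, Q) = -8 - Q
g(t(0), v(-6))*(-216) = (-8 - 1*6)*(-216) = (-8 - 6)*(-216) = -14*(-216) = 3024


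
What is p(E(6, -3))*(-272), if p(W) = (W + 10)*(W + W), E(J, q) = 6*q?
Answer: -78336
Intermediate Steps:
p(W) = 2*W*(10 + W) (p(W) = (10 + W)*(2*W) = 2*W*(10 + W))
p(E(6, -3))*(-272) = (2*(6*(-3))*(10 + 6*(-3)))*(-272) = (2*(-18)*(10 - 18))*(-272) = (2*(-18)*(-8))*(-272) = 288*(-272) = -78336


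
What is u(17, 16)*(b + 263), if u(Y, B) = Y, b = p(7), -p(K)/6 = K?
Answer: 3757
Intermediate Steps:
p(K) = -6*K
b = -42 (b = -6*7 = -42)
u(17, 16)*(b + 263) = 17*(-42 + 263) = 17*221 = 3757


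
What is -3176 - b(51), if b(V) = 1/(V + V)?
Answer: -323953/102 ≈ -3176.0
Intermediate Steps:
b(V) = 1/(2*V)
-3176 - b(51) = -3176 - 1/(2*51) = -3176 - 1*1/102 = -3176 - 1/102 = -323953/102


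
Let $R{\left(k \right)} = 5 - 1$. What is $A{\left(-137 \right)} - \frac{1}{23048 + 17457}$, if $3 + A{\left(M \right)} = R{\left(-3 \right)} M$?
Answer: $- \frac{22318256}{40505} \approx -551.0$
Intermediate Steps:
$R{\left(k \right)} = 4$
$A{\left(M \right)} = -3 + 4 M$
$A{\left(-137 \right)} - \frac{1}{23048 + 17457} = \left(-3 + 4 \left(-137\right)\right) - \frac{1}{23048 + 17457} = \left(-3 - 548\right) - \frac{1}{40505} = -551 - \frac{1}{40505} = - \frac{22318256}{40505}$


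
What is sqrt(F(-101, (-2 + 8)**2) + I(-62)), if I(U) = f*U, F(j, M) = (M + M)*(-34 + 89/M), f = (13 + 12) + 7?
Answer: I*sqrt(4254) ≈ 65.223*I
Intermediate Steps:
f = 32 (f = 25 + 7 = 32)
F(j, M) = 2*M*(-34 + 89/M) (F(j, M) = (2*M)*(-34 + 89/M) = 2*M*(-34 + 89/M))
I(U) = 32*U
sqrt(F(-101, (-2 + 8)**2) + I(-62)) = sqrt((178 - 68*(-2 + 8)**2) + 32*(-62)) = sqrt((178 - 68*6**2) - 1984) = sqrt((178 - 68*36) - 1984) = sqrt((178 - 2448) - 1984) = sqrt(-2270 - 1984) = sqrt(-4254) = I*sqrt(4254)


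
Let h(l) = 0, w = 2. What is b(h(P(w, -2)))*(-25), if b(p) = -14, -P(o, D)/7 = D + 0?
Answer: 350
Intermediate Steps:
P(o, D) = -7*D (P(o, D) = -7*(D + 0) = -7*D)
b(h(P(w, -2)))*(-25) = -14*(-25) = 350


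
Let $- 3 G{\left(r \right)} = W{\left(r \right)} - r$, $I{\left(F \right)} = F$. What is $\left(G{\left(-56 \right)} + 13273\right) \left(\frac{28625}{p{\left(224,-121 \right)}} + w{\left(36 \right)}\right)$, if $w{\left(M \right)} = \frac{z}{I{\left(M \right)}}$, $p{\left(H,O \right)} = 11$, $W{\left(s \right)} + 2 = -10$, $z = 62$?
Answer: $\frac{20507632025}{594} \approx 3.4525 \cdot 10^{7}$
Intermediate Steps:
$W{\left(s \right)} = -12$ ($W{\left(s \right)} = -2 - 10 = -12$)
$G{\left(r \right)} = 4 + \frac{r}{3}$ ($G{\left(r \right)} = - \frac{-12 - r}{3} = 4 + \frac{r}{3}$)
$w{\left(M \right)} = \frac{62}{M}$
$\left(G{\left(-56 \right)} + 13273\right) \left(\frac{28625}{p{\left(224,-121 \right)}} + w{\left(36 \right)}\right) = \left(\left(4 + \frac{1}{3} \left(-56\right)\right) + 13273\right) \left(\frac{28625}{11} + \frac{62}{36}\right) = \left(\left(4 - \frac{56}{3}\right) + 13273\right) \left(28625 \cdot \frac{1}{11} + 62 \cdot \frac{1}{36}\right) = \left(- \frac{44}{3} + 13273\right) \left(\frac{28625}{11} + \frac{31}{18}\right) = \frac{39775}{3} \cdot \frac{515591}{198} = \frac{20507632025}{594}$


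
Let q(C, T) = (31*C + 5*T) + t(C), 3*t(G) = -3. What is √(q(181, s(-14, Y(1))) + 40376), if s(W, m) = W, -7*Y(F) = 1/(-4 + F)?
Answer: 2*√11479 ≈ 214.28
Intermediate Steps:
t(G) = -1 (t(G) = (⅓)*(-3) = -1)
Y(F) = -1/(7*(-4 + F))
q(C, T) = -1 + 5*T + 31*C (q(C, T) = (31*C + 5*T) - 1 = (5*T + 31*C) - 1 = -1 + 5*T + 31*C)
√(q(181, s(-14, Y(1))) + 40376) = √((-1 + 5*(-14) + 31*181) + 40376) = √((-1 - 70 + 5611) + 40376) = √(5540 + 40376) = √45916 = 2*√11479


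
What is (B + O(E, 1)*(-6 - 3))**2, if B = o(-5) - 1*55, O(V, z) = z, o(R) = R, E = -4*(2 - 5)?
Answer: 4761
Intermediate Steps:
E = 12 (E = -4*(-3) = 12)
B = -60 (B = -5 - 1*55 = -5 - 55 = -60)
(B + O(E, 1)*(-6 - 3))**2 = (-60 + 1*(-6 - 3))**2 = (-60 + 1*(-9))**2 = (-60 - 9)**2 = (-69)**2 = 4761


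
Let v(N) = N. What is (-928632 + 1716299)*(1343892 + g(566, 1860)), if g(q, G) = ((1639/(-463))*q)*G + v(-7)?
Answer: -868997465503295/463 ≈ -1.8769e+12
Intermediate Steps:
g(q, G) = -7 - 1639*G*q/463 (g(q, G) = ((1639/(-463))*q)*G - 7 = ((1639*(-1/463))*q)*G - 7 = (-1639*q/463)*G - 7 = -1639*G*q/463 - 7 = -7 - 1639*G*q/463)
(-928632 + 1716299)*(1343892 + g(566, 1860)) = (-928632 + 1716299)*(1343892 + (-7 - 1639/463*1860*566)) = 787667*(1343892 + (-7 - 1725473640/463)) = 787667*(1343892 - 1725476881/463) = 787667*(-1103254885/463) = -868997465503295/463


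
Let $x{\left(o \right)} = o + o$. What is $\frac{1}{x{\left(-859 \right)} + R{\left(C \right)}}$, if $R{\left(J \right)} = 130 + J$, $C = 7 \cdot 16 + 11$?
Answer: $- \frac{1}{1465} \approx -0.00068259$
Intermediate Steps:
$C = 123$ ($C = 112 + 11 = 123$)
$x{\left(o \right)} = 2 o$
$\frac{1}{x{\left(-859 \right)} + R{\left(C \right)}} = \frac{1}{2 \left(-859\right) + \left(130 + 123\right)} = \frac{1}{-1718 + 253} = \frac{1}{-1465} = - \frac{1}{1465}$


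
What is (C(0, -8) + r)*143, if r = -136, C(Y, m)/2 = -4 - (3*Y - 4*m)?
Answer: -29744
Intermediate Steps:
C(Y, m) = -8 - 6*Y + 8*m (C(Y, m) = 2*(-4 - (3*Y - 4*m)) = 2*(-4 - (-4*m + 3*Y)) = 2*(-4 + (-3*Y + 4*m)) = 2*(-4 - 3*Y + 4*m) = -8 - 6*Y + 8*m)
(C(0, -8) + r)*143 = ((-8 - 6*0 + 8*(-8)) - 136)*143 = ((-8 + 0 - 64) - 136)*143 = (-72 - 136)*143 = -208*143 = -29744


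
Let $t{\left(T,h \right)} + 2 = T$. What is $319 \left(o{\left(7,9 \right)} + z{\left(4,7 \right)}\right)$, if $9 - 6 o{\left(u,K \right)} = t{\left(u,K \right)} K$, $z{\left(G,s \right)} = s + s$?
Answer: $2552$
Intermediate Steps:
$z{\left(G,s \right)} = 2 s$
$t{\left(T,h \right)} = -2 + T$
$o{\left(u,K \right)} = \frac{3}{2} - \frac{K \left(-2 + u\right)}{6}$ ($o{\left(u,K \right)} = \frac{3}{2} - \frac{\left(-2 + u\right) K}{6} = \frac{3}{2} - \frac{K \left(-2 + u\right)}{6}$)
$319 \left(o{\left(7,9 \right)} + z{\left(4,7 \right)}\right) = 319 \left(\left(\frac{3}{2} - \frac{3 \left(-2 + 7\right)}{2}\right) + 2 \cdot 7\right) = 319 \left(\left(\frac{3}{2} - \frac{3}{2} \cdot 5\right) + 14\right) = 319 \left(\left(\frac{3}{2} - \frac{15}{2}\right) + 14\right) = 319 \left(-6 + 14\right) = 319 \cdot 8 = 2552$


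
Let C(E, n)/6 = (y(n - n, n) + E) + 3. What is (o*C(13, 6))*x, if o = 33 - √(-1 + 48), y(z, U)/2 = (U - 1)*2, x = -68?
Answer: -484704 + 14688*√47 ≈ -3.8401e+5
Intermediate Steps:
y(z, U) = -4 + 4*U (y(z, U) = 2*((U - 1)*2) = 2*((-1 + U)*2) = 2*(-2 + 2*U) = -4 + 4*U)
C(E, n) = -6 + 6*E + 24*n (C(E, n) = 6*(((-4 + 4*n) + E) + 3) = 6*((-4 + E + 4*n) + 3) = 6*(-1 + E + 4*n) = -6 + 6*E + 24*n)
o = 33 - √47 ≈ 26.144
(o*C(13, 6))*x = ((33 - √47)*(-6 + 6*13 + 24*6))*(-68) = ((33 - √47)*(-6 + 78 + 144))*(-68) = ((33 - √47)*216)*(-68) = (7128 - 216*√47)*(-68) = -484704 + 14688*√47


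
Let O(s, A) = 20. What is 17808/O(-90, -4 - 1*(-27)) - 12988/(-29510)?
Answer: 13144346/14755 ≈ 890.84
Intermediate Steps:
17808/O(-90, -4 - 1*(-27)) - 12988/(-29510) = 17808/20 - 12988/(-29510) = 17808*(1/20) - 12988*(-1/29510) = 4452/5 + 6494/14755 = 13144346/14755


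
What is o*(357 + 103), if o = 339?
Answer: 155940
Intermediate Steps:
o*(357 + 103) = 339*(357 + 103) = 339*460 = 155940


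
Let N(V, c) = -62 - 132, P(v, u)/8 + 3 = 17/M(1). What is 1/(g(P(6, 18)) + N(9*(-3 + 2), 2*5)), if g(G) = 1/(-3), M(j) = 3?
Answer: -3/583 ≈ -0.0051458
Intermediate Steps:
P(v, u) = 64/3 (P(v, u) = -24 + 8*(17/3) = -24 + 136/3 = 64/3)
g(G) = -⅓
N(V, c) = -194
1/(g(P(6, 18)) + N(9*(-3 + 2), 2*5)) = 1/(-⅓ - 194) = 1/(-583/3) = -3/583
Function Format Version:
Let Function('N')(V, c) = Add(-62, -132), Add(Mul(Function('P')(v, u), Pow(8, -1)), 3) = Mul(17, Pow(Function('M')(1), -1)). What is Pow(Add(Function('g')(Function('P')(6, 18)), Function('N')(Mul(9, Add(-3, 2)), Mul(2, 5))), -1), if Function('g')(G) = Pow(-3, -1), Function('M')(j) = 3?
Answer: Rational(-3, 583) ≈ -0.0051458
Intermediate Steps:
Function('P')(v, u) = Rational(64, 3) (Function('P')(v, u) = Add(-24, Mul(8, Mul(17, Pow(3, -1)))) = Add(-24, Mul(8, Mul(17, Rational(1, 3)))) = Add(-24, Mul(8, Rational(17, 3))) = Add(-24, Rational(136, 3)) = Rational(64, 3))
Function('g')(G) = Rational(-1, 3)
Function('N')(V, c) = -194
Pow(Add(Function('g')(Function('P')(6, 18)), Function('N')(Mul(9, Add(-3, 2)), Mul(2, 5))), -1) = Pow(Add(Rational(-1, 3), -194), -1) = Pow(Rational(-583, 3), -1) = Rational(-3, 583)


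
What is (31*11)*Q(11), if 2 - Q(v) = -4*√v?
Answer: 682 + 1364*√11 ≈ 5205.9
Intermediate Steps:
Q(v) = 2 + 4*√v (Q(v) = 2 - (-4)*√v = 2 + 4*√v)
(31*11)*Q(11) = (31*11)*(2 + 4*√11) = 341*(2 + 4*√11) = 682 + 1364*√11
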